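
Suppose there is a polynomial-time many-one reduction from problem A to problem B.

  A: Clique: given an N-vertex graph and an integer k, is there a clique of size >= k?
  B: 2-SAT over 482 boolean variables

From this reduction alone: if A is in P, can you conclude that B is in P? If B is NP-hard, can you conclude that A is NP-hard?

A poly-time reduction A <=_p B transfers tractability DOWN (B easy => A easy) and hardness UP (A hard => B hard), not the reverse.
From A in P, the reduction alone does NOT give B in P: any problem in P trivially reduces to SAT, yet SAT is not known to be in P.
From B NP-hard, the reduction alone does NOT give A NP-hard: again, easy problems reduce to hard ones.
(Here in fact A is NP-complete and B is in P, so no such reduction is known -- its existence would imply P = NP; the analysis concerns only what the assumed reduction would or would not let you conclude.)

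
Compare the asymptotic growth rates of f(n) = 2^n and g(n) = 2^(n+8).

f(n) = 2^n and g(n) = 2^(n+8) are Theta of each other: 2^(n+8) = 2^8 * 2^n = Theta(2^n).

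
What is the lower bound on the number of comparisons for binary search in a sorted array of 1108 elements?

With 1108 possible positions, we need at least ceil(log_2(1108)) = 11 comparisons. Each comparison splits the remaining candidates by at most half.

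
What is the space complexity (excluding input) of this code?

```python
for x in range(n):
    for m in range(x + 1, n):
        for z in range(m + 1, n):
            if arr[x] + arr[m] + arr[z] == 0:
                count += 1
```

Space complexity: O(1).
Only a constant amount of auxiliary storage is used; nothing grows with n.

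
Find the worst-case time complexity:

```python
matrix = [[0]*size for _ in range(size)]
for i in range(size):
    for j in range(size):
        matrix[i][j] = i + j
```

Time complexity: O(n^2).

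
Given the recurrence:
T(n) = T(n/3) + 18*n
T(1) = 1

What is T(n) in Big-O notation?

Geometric series: 18*n*(1 + 1/3 + 1/3^2 + ...) = O(n). T(n) = O(n).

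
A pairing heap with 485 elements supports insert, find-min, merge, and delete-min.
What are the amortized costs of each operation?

Pairing heaps are self-adjusting heap-ordered trees. Insert and merge link two roots: O(1). Find-min reads the root: O(1). Delete-min removes the root, then pairs children in two passes; amortized cost is O(log 485) = O(log n).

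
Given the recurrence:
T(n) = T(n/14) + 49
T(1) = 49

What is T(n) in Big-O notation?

Each step divides n by 14 and adds 49. After log_14(n) steps, T(n) = O(log n).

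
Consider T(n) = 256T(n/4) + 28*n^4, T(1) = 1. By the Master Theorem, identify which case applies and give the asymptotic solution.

a=256, b=4, f(n)=28*n^4.
log_4(256) = 4, so n^(log_b(a)) = n^4.
f(n) = Theta(n^4), so Case 2 applies.
T(n) = Theta(n^4 log n).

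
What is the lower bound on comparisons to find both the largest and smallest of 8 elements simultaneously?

Pair elements first (floor(8/2) comparisons), then find max among winners and min among losers. Total: ceil(3*8/2) - 2 = 10 comparisons.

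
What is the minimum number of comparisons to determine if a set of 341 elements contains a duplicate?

Determining if 341 elements are all distinct requires Omega(n log n) comparisons in the comparison model. This follows from the element distinctness lower bound.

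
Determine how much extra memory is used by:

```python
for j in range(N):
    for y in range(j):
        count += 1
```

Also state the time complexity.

Space complexity: O(1).
Only a constant amount of auxiliary storage is used; nothing grows with n.
Time complexity: O(n^2).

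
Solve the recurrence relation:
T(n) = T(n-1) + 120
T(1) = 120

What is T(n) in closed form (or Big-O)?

Unrolling: T(n) = T(n-1) + 120 = T(n-2) + 2*120 = ... = T(1) + (n-1)*120 = 120 + (n-1)*120 = 120n.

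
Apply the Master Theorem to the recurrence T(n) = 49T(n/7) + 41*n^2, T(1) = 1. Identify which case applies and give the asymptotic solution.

a=49, b=7, f(n)=41*n^2.
log_7(49) = 2, so n^(log_b(a)) = n^2.
f(n) = Theta(n^2), so Case 2 applies.
T(n) = Theta(n^2 log n).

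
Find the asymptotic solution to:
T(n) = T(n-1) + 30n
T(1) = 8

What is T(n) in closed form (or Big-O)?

Unrolling: T(n) = 8 + 30*(2 + 3 + ... + n) = 8 + 30*(n(n+1)/2 - 1) = O(n^2).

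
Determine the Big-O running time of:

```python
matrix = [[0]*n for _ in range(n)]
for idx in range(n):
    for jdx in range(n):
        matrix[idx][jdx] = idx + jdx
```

Time complexity: O(n^2).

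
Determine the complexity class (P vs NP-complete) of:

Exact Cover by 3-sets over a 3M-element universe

This problem is NP-complete: one of Karp's 21 NP-complete problems.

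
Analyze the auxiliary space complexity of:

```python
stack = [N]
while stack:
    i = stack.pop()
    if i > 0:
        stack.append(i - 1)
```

Space complexity: O(1).
Only a constant amount of auxiliary storage is used; nothing grows with n.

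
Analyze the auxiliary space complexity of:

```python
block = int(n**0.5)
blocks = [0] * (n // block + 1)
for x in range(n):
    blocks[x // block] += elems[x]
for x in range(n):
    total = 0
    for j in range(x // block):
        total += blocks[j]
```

Space complexity: O(sqrt(n)).
Storage scales with sqrt(n).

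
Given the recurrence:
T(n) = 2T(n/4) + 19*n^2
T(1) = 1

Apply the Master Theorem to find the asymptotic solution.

a=2, b=4, f(n)=19*n^2. log_4(2) = 0.5 < 2. Case 3: T(n) = O(n^2).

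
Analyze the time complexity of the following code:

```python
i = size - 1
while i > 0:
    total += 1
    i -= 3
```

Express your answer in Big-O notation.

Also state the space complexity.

Time complexity: O(n).
Space complexity: O(1).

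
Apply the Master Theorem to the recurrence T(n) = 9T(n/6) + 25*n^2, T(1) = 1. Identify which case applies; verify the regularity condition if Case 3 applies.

a=9, b=6, f(n)=25*n^2.
log_6(9) = 1.226 < 2.
f(n) = Omega(n^(1.226+epsilon)) for some epsilon > 0, so Case 3 is the candidate.
Regularity: a*f(n/b) = 9*25*(n/6)^2 = (9/36)*25*n^2 <= c*f(n) with c = 9/36 < 1. Satisfied.
Case 3: T(n) = Theta(n^2).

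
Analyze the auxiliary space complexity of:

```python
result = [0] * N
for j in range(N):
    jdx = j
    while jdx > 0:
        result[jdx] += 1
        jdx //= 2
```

Space complexity: O(n).
Auxiliary storage grows linearly with the input size n in the worst case.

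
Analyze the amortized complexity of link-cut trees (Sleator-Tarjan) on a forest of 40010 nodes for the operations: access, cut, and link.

Link-cut trees represent the forest using splay trees over preferred paths. With potential Phi = sum over nodes of log(size of virtual subtree), each access on 40010 nodes is O(log 40010) = O(log n) amortized by the splay-tree access lemma. Cut and link are O(1) plus one access.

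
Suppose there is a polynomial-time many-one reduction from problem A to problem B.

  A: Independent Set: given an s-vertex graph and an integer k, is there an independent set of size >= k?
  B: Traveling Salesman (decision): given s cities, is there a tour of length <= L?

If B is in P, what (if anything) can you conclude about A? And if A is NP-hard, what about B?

A poly-time reduction A <=_p B means any A-instance can be transformed to a B-instance in poly time.
If B is in P: compose the reduction with B's poly-time algorithm to solve A in poly time, so A is in P.
If A is NP-hard: every NP problem reduces to A, which reduces to B; composing reductions, every NP problem reduces to B, so B is NP-hard.
(Here in fact A is NP-complete and B is NP-complete.)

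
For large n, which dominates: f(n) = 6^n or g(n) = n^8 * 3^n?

f(n) = 6^n grows faster: 6^n / (n^8 3^n) = (6/3)^n / n^8 -> infinity since 6/3 > 1.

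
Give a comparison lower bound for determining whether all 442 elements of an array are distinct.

In the algebraic decision-tree model, the YES region for element distinctness on 442 elements has 442! connected components (one per ordering). Ben-Or's theorem then gives a lower bound of Omega(log(n!)) = Omega(n log n).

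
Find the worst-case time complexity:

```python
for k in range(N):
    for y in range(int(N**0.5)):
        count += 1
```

Time complexity: O(n * sqrt(n)).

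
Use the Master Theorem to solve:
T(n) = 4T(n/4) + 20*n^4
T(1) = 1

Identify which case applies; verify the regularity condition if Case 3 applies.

a=4, b=4, f(n)=20*n^4.
log_4(4) = 1 < 4.
f(n) = Omega(n^(1+epsilon)) for some epsilon > 0, so Case 3 is the candidate.
Regularity: a*f(n/b) = 4*20*(n/4)^4 = (4/256)*20*n^4 <= c*f(n) with c = 4/256 < 1. Satisfied.
Case 3: T(n) = Theta(n^4).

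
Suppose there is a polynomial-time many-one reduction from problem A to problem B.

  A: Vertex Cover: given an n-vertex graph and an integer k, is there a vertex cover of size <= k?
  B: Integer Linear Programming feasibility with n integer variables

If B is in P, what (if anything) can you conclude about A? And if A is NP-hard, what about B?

A poly-time reduction A <=_p B means any A-instance can be transformed to a B-instance in poly time.
If B is in P: compose the reduction with B's poly-time algorithm to solve A in poly time, so A is in P.
If A is NP-hard: every NP problem reduces to A, which reduces to B; composing reductions, every NP problem reduces to B, so B is NP-hard.
(Here in fact A is NP-complete and B is NP-complete.)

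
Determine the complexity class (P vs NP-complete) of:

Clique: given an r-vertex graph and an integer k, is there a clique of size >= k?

This problem is NP-complete: complement of Independent Set / Vertex Cover (with k part of the input).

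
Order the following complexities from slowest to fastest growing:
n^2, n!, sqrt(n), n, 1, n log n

Ordered by growth rate: 1 < sqrt(n) < n < n log n < n^2 < n!.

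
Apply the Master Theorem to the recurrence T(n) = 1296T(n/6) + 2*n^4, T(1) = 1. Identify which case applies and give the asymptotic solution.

a=1296, b=6, f(n)=2*n^4.
log_6(1296) = 4, so n^(log_b(a)) = n^4.
f(n) = Theta(n^4), so Case 2 applies.
T(n) = Theta(n^4 log n).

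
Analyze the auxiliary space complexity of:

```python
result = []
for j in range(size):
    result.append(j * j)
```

Space complexity: O(n).
Auxiliary storage grows linearly with the input size n in the worst case.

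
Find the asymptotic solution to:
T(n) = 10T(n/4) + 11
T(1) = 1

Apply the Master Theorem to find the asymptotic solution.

a=10, b=4, f(n)=11. log_4(10) = 1.661. Case 1 of Master Theorem: T(n) = O(n^1.661).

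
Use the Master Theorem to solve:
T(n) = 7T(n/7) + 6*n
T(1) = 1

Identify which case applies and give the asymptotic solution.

a=7, b=7, f(n)=6*n.
log_7(7) = 1, so n^(log_b(a)) = n.
f(n) = Theta(n), so Case 2 applies.
T(n) = Theta(n log n).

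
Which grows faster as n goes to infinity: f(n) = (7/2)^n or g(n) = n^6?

f(n) = (7/2)^n grows faster: (7/2)^n is exponential with base 7/2 > 1, dominating every polynomial.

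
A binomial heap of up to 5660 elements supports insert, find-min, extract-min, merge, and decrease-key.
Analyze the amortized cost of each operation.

A binomial heap with n <= 5660 elements has at most floor(log_2 5660) + 1 = 13 trees. Using potential Phi = number of trees: Insert adds one tree, but cascading merges reduce count -- amortized O(1). Find-min reads the cached minimum pointer: O(1). Extract-min creates O(log n) new trees: O(log n). Merge combines tree lists: O(log n). Decrease-key sifts the element up its tree of height <= log n: O(log n).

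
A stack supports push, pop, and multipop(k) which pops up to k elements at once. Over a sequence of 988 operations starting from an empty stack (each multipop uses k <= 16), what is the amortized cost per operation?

Each element is pushed exactly once and popped at most once (whether by pop or as part of a multipop). So the total number of individual pops over the whole sequence is at most the number of pushes, which is at most 988. Total work <= 2 * 988, hence O(1) amortized per operation.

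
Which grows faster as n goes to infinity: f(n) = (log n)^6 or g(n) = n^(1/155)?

g(n) = n^(1/155) grows faster: any positive power of n dominates any polylog.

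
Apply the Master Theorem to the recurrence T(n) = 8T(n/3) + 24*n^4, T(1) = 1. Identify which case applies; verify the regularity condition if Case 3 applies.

a=8, b=3, f(n)=24*n^4.
log_3(8) = 1.893 < 4.
f(n) = Omega(n^(1.893+epsilon)) for some epsilon > 0, so Case 3 is the candidate.
Regularity: a*f(n/b) = 8*24*(n/3)^4 = (8/81)*24*n^4 <= c*f(n) with c = 8/81 < 1. Satisfied.
Case 3: T(n) = Theta(n^4).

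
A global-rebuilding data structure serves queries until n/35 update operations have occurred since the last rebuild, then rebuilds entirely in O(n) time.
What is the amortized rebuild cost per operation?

The O(n) rebuild is triggered by n/35 operations, so each contributes O(n)/(n/35) = O(35) = O(1) to the rebuild cost.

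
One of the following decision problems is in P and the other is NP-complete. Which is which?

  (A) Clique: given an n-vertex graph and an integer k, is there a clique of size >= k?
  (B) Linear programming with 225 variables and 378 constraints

(A) is NP-complete: complement of Independent Set / Vertex Cover (with k part of the input).
(B) is P: the ellipsoid and interior-point methods run in polynomial time.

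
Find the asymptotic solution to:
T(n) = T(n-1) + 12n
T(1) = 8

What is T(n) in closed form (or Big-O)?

Unrolling: T(n) = 8 + 12*(2 + 3 + ... + n) = 8 + 12*(n(n+1)/2 - 1) = O(n^2).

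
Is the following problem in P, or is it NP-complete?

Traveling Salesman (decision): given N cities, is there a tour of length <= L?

This problem is NP-complete: reduces from Hamiltonian Cycle.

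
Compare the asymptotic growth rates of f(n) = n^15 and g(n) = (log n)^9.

f(n) = n^15 grows faster: any positive polynomial dominates any polylog.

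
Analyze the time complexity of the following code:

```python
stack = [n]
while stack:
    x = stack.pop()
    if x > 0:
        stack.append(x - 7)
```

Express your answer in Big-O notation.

Time complexity: O(n).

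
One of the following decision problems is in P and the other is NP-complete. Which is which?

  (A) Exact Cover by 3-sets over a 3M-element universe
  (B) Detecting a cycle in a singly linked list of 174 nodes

(A) is NP-complete: one of Karp's 21 NP-complete problems.
(B) is P: Floyd's tortoise-and-hare runs in O(n) time, O(1) space.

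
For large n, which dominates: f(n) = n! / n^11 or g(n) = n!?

g(n) = n! grows faster: the ratio n!/(n!/n^11) = n^11 -> infinity.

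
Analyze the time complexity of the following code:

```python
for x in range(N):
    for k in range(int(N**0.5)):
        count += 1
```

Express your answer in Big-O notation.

Time complexity: O(n * sqrt(n)).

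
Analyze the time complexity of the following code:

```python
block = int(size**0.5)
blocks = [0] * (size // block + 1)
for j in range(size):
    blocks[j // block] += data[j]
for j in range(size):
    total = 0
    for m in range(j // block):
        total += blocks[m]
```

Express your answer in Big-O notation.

Time complexity: O(n * sqrt(n)).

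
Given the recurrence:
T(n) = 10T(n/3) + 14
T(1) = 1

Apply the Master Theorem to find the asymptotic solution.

a=10, b=3, f(n)=14. log_3(10) = 2.096. Case 1 of Master Theorem: T(n) = O(n^2.096).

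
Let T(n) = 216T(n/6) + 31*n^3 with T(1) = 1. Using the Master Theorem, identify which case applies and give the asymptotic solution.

a=216, b=6, f(n)=31*n^3.
log_6(216) = 3, so n^(log_b(a)) = n^3.
f(n) = Theta(n^3), so Case 2 applies.
T(n) = Theta(n^3 log n).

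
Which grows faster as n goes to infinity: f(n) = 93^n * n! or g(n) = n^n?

f(n) = 93^n * n! grows faster: by Stirling n! ~ sqrt(2 pi n)(n/e)^n, so 93^n n! / n^n ~ (93/e)^n sqrt(2 pi n) -> infinity since 93/e > 1.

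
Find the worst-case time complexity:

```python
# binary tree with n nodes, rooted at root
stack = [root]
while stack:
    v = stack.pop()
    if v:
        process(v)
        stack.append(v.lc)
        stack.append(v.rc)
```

Time complexity: O(n).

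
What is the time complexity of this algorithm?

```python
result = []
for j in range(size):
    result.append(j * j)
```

Time complexity: O(n).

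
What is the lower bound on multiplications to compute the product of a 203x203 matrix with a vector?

A 203x203 matrix-vector product has 203 inner products of length 203. Output depends on all 203^2 = 41209 matrix entries. At least 41209 multiplications needed.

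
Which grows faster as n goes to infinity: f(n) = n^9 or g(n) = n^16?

g(n) = n^16 grows faster: n^16/n^9 = n^7 -> infinity.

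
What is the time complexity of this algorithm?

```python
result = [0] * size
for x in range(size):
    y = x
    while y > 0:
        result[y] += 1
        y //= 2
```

Time complexity: O(n log n).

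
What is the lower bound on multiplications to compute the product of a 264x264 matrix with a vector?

A 264x264 matrix-vector product has 264 inner products of length 264. Output depends on all 264^2 = 69696 matrix entries. At least 69696 multiplications needed.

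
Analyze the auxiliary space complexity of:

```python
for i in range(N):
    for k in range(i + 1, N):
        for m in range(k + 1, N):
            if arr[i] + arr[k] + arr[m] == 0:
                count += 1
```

Space complexity: O(1).
Only a constant amount of auxiliary storage is used; nothing grows with n.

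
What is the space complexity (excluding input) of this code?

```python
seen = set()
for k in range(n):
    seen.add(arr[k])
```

Space complexity: O(n).
Auxiliary storage grows linearly with the input size n in the worst case.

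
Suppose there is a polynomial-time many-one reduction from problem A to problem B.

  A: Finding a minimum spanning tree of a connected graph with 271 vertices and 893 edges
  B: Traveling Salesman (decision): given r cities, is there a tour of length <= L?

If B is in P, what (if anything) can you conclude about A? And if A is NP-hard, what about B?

A poly-time reduction A <=_p B means any A-instance can be transformed to a B-instance in poly time.
If B is in P: compose the reduction with B's poly-time algorithm to solve A in poly time, so A is in P.
If A is NP-hard: every NP problem reduces to A, which reduces to B; composing reductions, every NP problem reduces to B, so B is NP-hard.
(Here in fact A is P and B is NP-complete.)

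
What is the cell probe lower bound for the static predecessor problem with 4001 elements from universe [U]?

The Patrascu-Thorup lower bound shows any data structure on n = 4001 elements using O(n * polylog(n)) space requires Omega(log log U) query time. van Emde Boas trees achieve O(log log U) with O(U) space.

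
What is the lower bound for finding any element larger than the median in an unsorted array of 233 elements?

To find an element larger than the median of 233 elements, we must see Omega(n) elements. Without seeing enough elements, an adversary can make any unseen element the median.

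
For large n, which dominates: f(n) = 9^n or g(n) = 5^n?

f(n) = 9^n grows faster: (9/5)^n -> infinity since 9/5 > 1.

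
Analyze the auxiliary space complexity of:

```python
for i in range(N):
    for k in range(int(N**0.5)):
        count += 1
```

Space complexity: O(1).
Only a constant amount of auxiliary storage is used; nothing grows with n.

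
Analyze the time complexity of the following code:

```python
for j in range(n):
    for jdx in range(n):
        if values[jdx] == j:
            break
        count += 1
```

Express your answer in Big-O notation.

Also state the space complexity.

Time complexity: O(n^2).
Space complexity: O(1).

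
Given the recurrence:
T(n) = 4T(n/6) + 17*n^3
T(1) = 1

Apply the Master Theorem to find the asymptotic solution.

a=4, b=6, f(n)=17*n^3. log_6(4) = 0.7737 < 3. Case 3: T(n) = O(n^3).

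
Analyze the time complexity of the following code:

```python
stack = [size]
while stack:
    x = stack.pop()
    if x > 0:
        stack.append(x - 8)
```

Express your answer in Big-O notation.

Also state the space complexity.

Time complexity: O(n).
Space complexity: O(1).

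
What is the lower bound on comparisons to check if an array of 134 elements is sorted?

To verify 134 elements are sorted, we must compare each consecutive pair. Skipping any pair allows an adversary to swap them. Therefore 133 comparisons are necessary and sufficient.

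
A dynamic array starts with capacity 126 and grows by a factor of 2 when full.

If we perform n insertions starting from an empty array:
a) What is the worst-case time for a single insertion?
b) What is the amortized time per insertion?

(a) Worst-case single insertion: O(n) -- when the array is full at capacity c, the resize copies all c elements, and c can be Theta(n).
(b) Resizes happen at sizes 126, 252, 504, ... Total copy cost for n insertions: 126 + 252 + ... = O(n) (geometric series with ratio 1/2). Amortized cost per insertion: O(n)/n = O(1).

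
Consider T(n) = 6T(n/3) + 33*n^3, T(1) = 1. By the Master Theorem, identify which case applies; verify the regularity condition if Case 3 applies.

a=6, b=3, f(n)=33*n^3.
log_3(6) = 1.631 < 3.
f(n) = Omega(n^(1.631+epsilon)) for some epsilon > 0, so Case 3 is the candidate.
Regularity: a*f(n/b) = 6*33*(n/3)^3 = (6/27)*33*n^3 <= c*f(n) with c = 6/27 < 1. Satisfied.
Case 3: T(n) = Theta(n^3).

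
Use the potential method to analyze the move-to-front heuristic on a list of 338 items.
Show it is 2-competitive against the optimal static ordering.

Let Phi = number of inversions between the MTF list and the optimal static list (0 <= Phi <= C(338,2)). Accessing an element at MTF position k and optimal position j: the move-to-front destroys all k-1 inversions in front of it that are not in front in optimal (>= k-j of them) and creates at most j-1 new ones. Amortized cost <= k + (j-1) - (k-j) = 2j - 1 <= 2 * optimal cost.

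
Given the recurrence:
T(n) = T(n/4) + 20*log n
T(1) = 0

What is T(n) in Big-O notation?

Each of the log_4(n) levels adds O(log n). T(n) = O(log^2 n).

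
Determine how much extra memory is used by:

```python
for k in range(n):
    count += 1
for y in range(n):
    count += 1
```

Space complexity: O(1).
Only a constant amount of auxiliary storage is used; nothing grows with n.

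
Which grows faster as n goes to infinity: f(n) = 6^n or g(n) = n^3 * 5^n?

f(n) = 6^n grows faster: 6^n / (n^3 5^n) = (6/5)^n / n^3 -> infinity since 6/5 > 1.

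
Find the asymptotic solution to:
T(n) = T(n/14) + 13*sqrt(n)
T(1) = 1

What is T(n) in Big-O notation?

Each level contributes sqrt(n/14^k). Geometric series with ratio 1/sqrt(14) < 1 sums to O(sqrt(n)).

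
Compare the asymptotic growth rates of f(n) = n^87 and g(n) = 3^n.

g(n) = 3^n grows faster: any exponential with base > 1 dominates every polynomial.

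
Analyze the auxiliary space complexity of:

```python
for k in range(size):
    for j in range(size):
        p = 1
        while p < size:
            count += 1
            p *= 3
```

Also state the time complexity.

Space complexity: O(1).
Only a constant amount of auxiliary storage is used; nothing grows with n.
Time complexity: O(n^2 log n).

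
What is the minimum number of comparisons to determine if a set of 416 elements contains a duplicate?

Determining if 416 elements are all distinct requires Omega(n log n) comparisons in the comparison model. This follows from the element distinctness lower bound.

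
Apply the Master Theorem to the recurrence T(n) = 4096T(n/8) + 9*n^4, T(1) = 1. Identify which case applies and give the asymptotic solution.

a=4096, b=8, f(n)=9*n^4.
log_8(4096) = 4, so n^(log_b(a)) = n^4.
f(n) = Theta(n^4), so Case 2 applies.
T(n) = Theta(n^4 log n).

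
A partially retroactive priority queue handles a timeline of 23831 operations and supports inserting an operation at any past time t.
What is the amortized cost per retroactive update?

Partially retroactive priority queues (Demaine-Iacono-Langerman) allow updates at past times with queries only at the present. With a balanced BST over the m = 23831 timeline events tracking bridges, each retroactive insert or delete is O(log m) amortized.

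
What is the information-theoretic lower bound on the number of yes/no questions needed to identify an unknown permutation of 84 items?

There are 84! = 3314240134565353266999387579130131288000666286242049487118846032383059131291716864129885722968716753156177920000000000000000000 permutations. Each yes/no question gives at most 1 bit, so at least ceil(log_2(3314240134565353266999387579130131288000666286242049487118846032383059131291716864129885722968716753156177920000000000000000000)) = 421 questions are needed.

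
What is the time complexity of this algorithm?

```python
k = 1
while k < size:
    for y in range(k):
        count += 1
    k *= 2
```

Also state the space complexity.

Time complexity: O(n).
Space complexity: O(1).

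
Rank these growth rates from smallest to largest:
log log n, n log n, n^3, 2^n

Ordered by growth rate: log log n < n log n < n^3 < 2^n.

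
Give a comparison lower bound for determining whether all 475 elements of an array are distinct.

In the algebraic decision-tree model, the YES region for element distinctness on 475 elements has 475! connected components (one per ordering). Ben-Or's theorem then gives a lower bound of Omega(log(n!)) = Omega(n log n).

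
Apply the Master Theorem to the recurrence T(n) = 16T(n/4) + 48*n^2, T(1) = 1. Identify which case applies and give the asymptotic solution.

a=16, b=4, f(n)=48*n^2.
log_4(16) = 2, so n^(log_b(a)) = n^2.
f(n) = Theta(n^2), so Case 2 applies.
T(n) = Theta(n^2 log n).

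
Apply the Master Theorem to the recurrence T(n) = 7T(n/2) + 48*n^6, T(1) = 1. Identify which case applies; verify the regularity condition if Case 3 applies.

a=7, b=2, f(n)=48*n^6.
log_2(7) = 2.807 < 6.
f(n) = Omega(n^(2.807+epsilon)) for some epsilon > 0, so Case 3 is the candidate.
Regularity: a*f(n/b) = 7*48*(n/2)^6 = (7/64)*48*n^6 <= c*f(n) with c = 7/64 < 1. Satisfied.
Case 3: T(n) = Theta(n^6).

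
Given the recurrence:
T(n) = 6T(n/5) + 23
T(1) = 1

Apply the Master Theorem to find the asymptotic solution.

a=6, b=5, f(n)=23. log_5(6) = 1.113. Case 1 of Master Theorem: T(n) = O(n^1.113).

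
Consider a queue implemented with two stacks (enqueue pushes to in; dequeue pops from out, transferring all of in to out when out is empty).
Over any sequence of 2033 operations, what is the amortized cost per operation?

Each element is pushed to in once, popped once, pushed to out once, and popped once: 4 unit operations over its lifetime. Over 2033 operations the total work is O(2033). Amortized O(1) per enqueue/dequeue.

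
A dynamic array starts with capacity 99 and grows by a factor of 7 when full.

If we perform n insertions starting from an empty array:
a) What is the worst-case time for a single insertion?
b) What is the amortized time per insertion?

(a) Worst-case single insertion: O(n) -- when the array is full at capacity c, the resize copies all c elements, and c can be Theta(n).
(b) Resizes happen at sizes 99, 693, 4851, ... Total copy cost for n insertions: 99 + 693 + ... = O(n) (geometric series with ratio 1/7). Amortized cost per insertion: O(n)/n = O(1).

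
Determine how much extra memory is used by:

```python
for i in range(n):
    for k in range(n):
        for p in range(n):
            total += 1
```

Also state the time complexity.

Space complexity: O(1).
Only a constant amount of auxiliary storage is used; nothing grows with n.
Time complexity: O(n^3).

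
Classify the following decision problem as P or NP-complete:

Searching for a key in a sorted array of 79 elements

This problem is in P: binary search runs in O(log n).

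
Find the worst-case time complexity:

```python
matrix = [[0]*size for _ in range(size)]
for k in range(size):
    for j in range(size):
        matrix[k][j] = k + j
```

Time complexity: O(n^2).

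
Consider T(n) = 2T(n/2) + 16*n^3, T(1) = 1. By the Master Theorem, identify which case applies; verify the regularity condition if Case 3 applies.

a=2, b=2, f(n)=16*n^3.
log_2(2) = 1 < 3.
f(n) = Omega(n^(1+epsilon)) for some epsilon > 0, so Case 3 is the candidate.
Regularity: a*f(n/b) = 2*16*(n/2)^3 = (2/8)*16*n^3 <= c*f(n) with c = 2/8 < 1. Satisfied.
Case 3: T(n) = Theta(n^3).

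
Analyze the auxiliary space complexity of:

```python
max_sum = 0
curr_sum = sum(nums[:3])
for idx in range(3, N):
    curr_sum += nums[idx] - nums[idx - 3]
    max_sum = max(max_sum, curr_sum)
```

Space complexity: O(1).
Only a constant amount of auxiliary storage is used; nothing grows with n.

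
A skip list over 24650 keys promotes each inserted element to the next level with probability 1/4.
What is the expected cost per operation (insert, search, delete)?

Expected number of levels is O(log_4(24650)) = O(log n). A search visits O(1) expected nodes per level over O(log n) levels. Insert/delete are a search plus O(1) pointer updates per level. Expected O(log n) per operation.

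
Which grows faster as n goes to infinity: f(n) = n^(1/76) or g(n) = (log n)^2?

f(n) = n^(1/76) grows faster: any positive power of n dominates any polylog.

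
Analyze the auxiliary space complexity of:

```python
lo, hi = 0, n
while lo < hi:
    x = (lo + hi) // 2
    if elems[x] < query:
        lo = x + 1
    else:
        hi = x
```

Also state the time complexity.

Space complexity: O(1).
Only a constant amount of auxiliary storage is used; nothing grows with n.
Time complexity: O(log n).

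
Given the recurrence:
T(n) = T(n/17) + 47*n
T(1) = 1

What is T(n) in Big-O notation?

Geometric series: 47*n*(1 + 1/17 + 1/17^2 + ...) = O(n). T(n) = O(n).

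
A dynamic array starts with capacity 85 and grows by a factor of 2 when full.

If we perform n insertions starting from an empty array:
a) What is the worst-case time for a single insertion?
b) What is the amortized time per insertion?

(a) Worst-case single insertion: O(n) -- when the array is full at capacity c, the resize copies all c elements, and c can be Theta(n).
(b) Resizes happen at sizes 85, 170, 340, ... Total copy cost for n insertions: 85 + 170 + ... = O(n) (geometric series with ratio 1/2). Amortized cost per insertion: O(n)/n = O(1).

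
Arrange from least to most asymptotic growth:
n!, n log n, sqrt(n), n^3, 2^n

Ordered by growth rate: sqrt(n) < n log n < n^3 < 2^n < n!.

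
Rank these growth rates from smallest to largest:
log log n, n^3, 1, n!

Ordered by growth rate: 1 < log log n < n^3 < n!.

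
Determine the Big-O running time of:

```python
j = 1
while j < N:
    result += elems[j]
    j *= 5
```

Time complexity: O(log n).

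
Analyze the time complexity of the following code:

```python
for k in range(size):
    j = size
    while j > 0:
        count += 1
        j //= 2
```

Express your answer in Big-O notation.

Time complexity: O(n log n).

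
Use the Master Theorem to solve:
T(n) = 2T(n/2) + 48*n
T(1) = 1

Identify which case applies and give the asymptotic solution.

a=2, b=2, f(n)=48*n.
log_2(2) = 1, so n^(log_b(a)) = n.
f(n) = Theta(n), so Case 2 applies.
T(n) = Theta(n log n).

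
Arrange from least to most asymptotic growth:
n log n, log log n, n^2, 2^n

Ordered by growth rate: log log n < n log n < n^2 < 2^n.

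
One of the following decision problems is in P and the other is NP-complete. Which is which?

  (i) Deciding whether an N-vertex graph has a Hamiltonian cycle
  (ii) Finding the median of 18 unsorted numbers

(i) is NP-complete: one of Karp's 21 NP-complete problems.
(ii) is P: linear-time selection (median-of-medians) runs in O(n).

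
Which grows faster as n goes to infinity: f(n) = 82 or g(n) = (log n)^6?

g(n) = (log n)^6 grows faster: any unbounded function dominates a constant.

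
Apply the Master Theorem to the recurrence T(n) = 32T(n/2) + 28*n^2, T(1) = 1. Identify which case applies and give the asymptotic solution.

a=32, b=2, f(n)=28*n^2.
log_2(32) = 5 > 2.
Since f(n) = O(n^2) is polynomially smaller than n^5, Case 1 applies.
T(n) = Theta(n^5).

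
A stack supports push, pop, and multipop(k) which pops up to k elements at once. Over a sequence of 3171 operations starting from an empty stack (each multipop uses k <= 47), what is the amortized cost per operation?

Each element is pushed exactly once and popped at most once (whether by pop or as part of a multipop). So the total number of individual pops over the whole sequence is at most the number of pushes, which is at most 3171. Total work <= 2 * 3171, hence O(1) amortized per operation.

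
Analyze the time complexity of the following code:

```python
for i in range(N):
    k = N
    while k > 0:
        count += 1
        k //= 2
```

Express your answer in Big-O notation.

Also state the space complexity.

Time complexity: O(n log n).
Space complexity: O(1).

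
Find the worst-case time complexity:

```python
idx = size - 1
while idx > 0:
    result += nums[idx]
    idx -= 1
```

Time complexity: O(n).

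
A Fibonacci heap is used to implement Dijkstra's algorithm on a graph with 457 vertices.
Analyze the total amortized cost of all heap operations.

Dijkstra performs 457 insert, 457 extract-min, and at most E decrease-key operations. With Fibonacci heap: insert O(1) amortized, extract-min O(log n) amortized, decrease-key O(1) amortized. Total with n = 457: O(n * 1 + n * log n + E * 1) = O(n log n + E).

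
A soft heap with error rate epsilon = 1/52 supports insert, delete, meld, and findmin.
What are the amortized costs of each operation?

Soft heaps (Chazelle) allow up to an epsilon = 1/52 fraction of elements to have corrupted (raised) keys. Insert is O(log(1/epsilon)) = O(log 52) amortized -- the structure maintains heap-ordered binary trees of rank bounded by O(log(1/epsilon)). Meld concatenates root lists: O(1) amortized. Delete and findmin are O(1) amortized.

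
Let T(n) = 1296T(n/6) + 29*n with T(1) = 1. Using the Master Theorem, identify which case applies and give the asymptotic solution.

a=1296, b=6, f(n)=29*n.
log_6(1296) = 4 > 1.
Since f(n) = O(n^1) is polynomially smaller than n^4, Case 1 applies.
T(n) = Theta(n^4).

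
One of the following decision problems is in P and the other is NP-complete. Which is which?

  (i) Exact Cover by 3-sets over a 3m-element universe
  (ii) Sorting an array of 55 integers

(i) is NP-complete: one of Karp's 21 NP-complete problems.
(ii) is P: merge sort runs in O(n log n).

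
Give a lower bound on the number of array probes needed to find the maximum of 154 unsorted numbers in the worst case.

Adversary: any unprobed cell could hold a value larger than everything seen so far. If fewer than 154 cells are probed, the adversary places the max in an unprobed cell. So all 154 cells must be examined; together with 154-1 comparisons this is tight.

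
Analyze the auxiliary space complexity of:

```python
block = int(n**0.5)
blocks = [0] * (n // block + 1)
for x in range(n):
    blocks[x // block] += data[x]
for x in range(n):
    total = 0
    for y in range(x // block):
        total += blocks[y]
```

Space complexity: O(sqrt(n)).
Storage scales with sqrt(n).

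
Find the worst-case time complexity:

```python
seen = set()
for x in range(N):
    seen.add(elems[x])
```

Time complexity: O(n).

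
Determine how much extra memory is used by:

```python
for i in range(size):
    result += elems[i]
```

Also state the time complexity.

Space complexity: O(1).
Only a constant amount of auxiliary storage is used; nothing grows with n.
Time complexity: O(n).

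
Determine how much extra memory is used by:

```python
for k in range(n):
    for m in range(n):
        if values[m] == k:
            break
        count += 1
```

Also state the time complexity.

Space complexity: O(1).
Only a constant amount of auxiliary storage is used; nothing grows with n.
Time complexity: O(n^2).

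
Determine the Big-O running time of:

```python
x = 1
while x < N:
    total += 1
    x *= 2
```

Time complexity: O(log n).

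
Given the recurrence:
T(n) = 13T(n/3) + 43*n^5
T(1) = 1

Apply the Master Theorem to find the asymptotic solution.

a=13, b=3, f(n)=43*n^5. log_3(13) = 2.335 < 5. Case 3: T(n) = O(n^5).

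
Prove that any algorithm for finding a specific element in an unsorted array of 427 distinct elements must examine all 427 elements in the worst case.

Adversary argument: if the algorithm examines fewer than 427 elements, the adversary places the target in an unexamined position. The algorithm cannot distinguish 'not present' from 'in unexamined position'.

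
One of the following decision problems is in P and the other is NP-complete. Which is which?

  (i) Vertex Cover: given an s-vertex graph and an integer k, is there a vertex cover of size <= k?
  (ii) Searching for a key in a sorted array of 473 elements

(i) is NP-complete: one of Karp's 21 NP-complete problems (with k part of the input; for any fixed constant k it is in P).
(ii) is P: binary search runs in O(log n).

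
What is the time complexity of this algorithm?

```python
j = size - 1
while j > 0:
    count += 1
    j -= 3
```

Time complexity: O(n).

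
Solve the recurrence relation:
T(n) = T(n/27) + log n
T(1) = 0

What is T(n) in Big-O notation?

Each of the log_27(n) levels adds O(log n). T(n) = O(log^2 n).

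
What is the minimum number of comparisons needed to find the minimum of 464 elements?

Finding the minimum requires 463 comparisons, identical reasoning to finding the maximum. Each comparison eliminates one candidate.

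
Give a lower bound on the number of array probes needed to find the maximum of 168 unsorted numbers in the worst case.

Adversary: any unprobed cell could hold a value larger than everything seen so far. If fewer than 168 cells are probed, the adversary places the max in an unprobed cell. So all 168 cells must be examined; together with 168-1 comparisons this is tight.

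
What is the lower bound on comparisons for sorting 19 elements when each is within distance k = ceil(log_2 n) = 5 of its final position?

Partition the 19 positions into floor(n/k) blocks of k = 5 consecutive positions; any permutation within a block keeps every element within k of its final position, so there are at least (k!)^(n/k) distinguishable inputs. Lower bound: log_2((k!)^(n/k)) = (n/k) * log_2(k!) = Theta(n log k); with k = ceil(log_2 n), this is Omega(n log log n).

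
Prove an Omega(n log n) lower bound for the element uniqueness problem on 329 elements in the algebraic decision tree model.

In the algebraic decision tree model, element uniqueness on 329 elements is equivalent to determining which cell of an arrangement of C(329,2) = 53956 hyperplanes x_i = x_j contains the input point. Ben-Or's theorem shows this requires Omega(n log n).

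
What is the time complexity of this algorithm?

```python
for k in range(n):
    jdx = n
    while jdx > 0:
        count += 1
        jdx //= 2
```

Time complexity: O(n log n).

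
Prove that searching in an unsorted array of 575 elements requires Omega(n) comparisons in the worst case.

An adversary can always place the target in the last position checked. Until all 575 positions are examined, the target might be in any unchecked position. Therefore 575 comparisons are necessary.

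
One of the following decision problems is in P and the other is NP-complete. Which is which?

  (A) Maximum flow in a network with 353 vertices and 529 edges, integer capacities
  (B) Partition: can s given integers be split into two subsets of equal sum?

(A) is P: Edmonds-Karp / push-relabel run in polynomial time.
(B) is NP-complete: Subset Sum reduces to it (one of Karp's 21 NP-complete problems).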